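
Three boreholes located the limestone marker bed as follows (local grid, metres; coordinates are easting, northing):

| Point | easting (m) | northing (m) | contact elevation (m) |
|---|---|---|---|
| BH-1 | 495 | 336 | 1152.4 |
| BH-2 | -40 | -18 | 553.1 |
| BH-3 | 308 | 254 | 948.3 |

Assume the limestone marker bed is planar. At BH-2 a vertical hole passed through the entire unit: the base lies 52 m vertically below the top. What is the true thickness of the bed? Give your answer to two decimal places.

35.99 m

Two edge vectors: BH-1→BH-2 = (-535, -354, -599.3), BH-1→BH-3 = (-187, -82, -204.1).
Normal n = (BH-1→BH-2) × (BH-1→BH-3) = (23108.8, 2875.6, -22328).
So ∂z/∂easting = −n_x/n_z = 1.03497 and ∂z/∂northing = −n_y/n_z = 0.12879.
|∇z| = √(a²+b²) = 1.04295, so dip δ = arctan(1.04295) = 46.20°.
True thickness = vertical thickness × cos δ = 52 × cos 46.20° = 35.99 m.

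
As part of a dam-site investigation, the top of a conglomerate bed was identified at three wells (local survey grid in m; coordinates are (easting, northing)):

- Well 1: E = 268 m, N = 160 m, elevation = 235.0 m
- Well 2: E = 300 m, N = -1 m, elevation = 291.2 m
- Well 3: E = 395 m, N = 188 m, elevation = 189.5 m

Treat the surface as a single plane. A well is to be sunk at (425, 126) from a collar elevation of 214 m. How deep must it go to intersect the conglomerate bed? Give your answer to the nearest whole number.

Let the plane be z = a·E + b·N + c.
Well 2−Well 1: 32a − 161b = 56.2;  Well 3−Well 1: 127a + 28b = −45.5.
Solving gives a = −0.26950, b = −0.40263.
Then c = 235 − a·268 − b·160 = 371.65.
At (425, 126): z_contact = −114.5 − 50.7 + 371.65 = 206.4 m.
Depth below ground = 214 − 206.4 = 8 m.

8 m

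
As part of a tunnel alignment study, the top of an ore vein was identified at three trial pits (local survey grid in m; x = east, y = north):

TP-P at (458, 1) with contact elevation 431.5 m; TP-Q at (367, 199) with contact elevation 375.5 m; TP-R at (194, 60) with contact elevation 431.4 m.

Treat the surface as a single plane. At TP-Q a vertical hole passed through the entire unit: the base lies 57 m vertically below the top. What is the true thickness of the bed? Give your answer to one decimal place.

54.2 m

Two edge vectors: TP-P→TP-Q = (-91, 198, -56), TP-P→TP-R = (-264, 59, -0.1).
Normal n = (TP-P→TP-Q) × (TP-P→TP-R) = (3284.2, 14774.9, 46903).
So ∂z/∂x = −n_x/n_z = −0.07002 and ∂z/∂y = −n_y/n_z = −0.31501.
|∇z| = √(a²+b²) = 0.32270, so dip δ = arctan(0.32270) = 17.88°.
True thickness = vertical thickness × cos δ = 57 × cos 17.88° = 54.2 m.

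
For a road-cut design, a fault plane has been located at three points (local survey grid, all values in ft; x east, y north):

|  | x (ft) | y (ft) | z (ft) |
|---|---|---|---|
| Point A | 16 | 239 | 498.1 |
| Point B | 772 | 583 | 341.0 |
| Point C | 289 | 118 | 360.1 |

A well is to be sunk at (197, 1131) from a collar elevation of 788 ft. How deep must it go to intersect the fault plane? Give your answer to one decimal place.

Two edge vectors: Point A→Point B = (756, 344, -157.1), Point A→Point C = (273, -121, -138).
Normal n = (Point A→Point B) × (Point A→Point C) = (-66481.1, 61439.7, -185388).
So ∂z/∂x = −n_x/n_z = −0.358605 and ∂z/∂y = −n_y/n_z = 0.331411.
Intercept c from Point A: 498.1 + 5.74 − 79.21 = 424.63.
At (197, 1131): z_contact = −70.65 + 374.83 + 424.63 = 728.81 ft.
Depth below ground = 788 − 728.81 = 59.2 ft.

59.2 ft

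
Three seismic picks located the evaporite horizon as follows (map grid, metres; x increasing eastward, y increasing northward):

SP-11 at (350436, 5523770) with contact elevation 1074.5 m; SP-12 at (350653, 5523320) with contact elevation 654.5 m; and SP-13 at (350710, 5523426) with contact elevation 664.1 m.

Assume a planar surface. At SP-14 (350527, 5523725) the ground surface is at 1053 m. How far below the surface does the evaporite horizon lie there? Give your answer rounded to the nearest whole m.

Let the plane be z = a·x + b·y + c.
SP-12−SP-11: 217a − 450b = −420;  SP-13−SP-11: 274a − 344b = −410.4.
Solving gives a = −0.82627641, b = 0.53488449.
Then c = 1074.5 − a·350436 − b·5523770 = −2663947.38.
At (350527, 5523725): z_contact = −289632.2 + 2954554.8 − 2663947.38 = 975.2 m.
Depth below ground = 1053 − 975.2 = 78 m.

78 m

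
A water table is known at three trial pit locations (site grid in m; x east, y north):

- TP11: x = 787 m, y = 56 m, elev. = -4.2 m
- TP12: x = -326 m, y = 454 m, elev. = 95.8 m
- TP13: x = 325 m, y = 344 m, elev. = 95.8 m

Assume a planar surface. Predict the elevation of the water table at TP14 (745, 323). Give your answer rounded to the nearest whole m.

Let the plane be z = a·x + b·y + c.
TP12−TP11: −1113a + 398b = 100;  TP13−TP11: −462a + 288b = 100.
Solving gives a = 0.08049, b = 0.47634.
Then c = -4.2 − a·787 − b·56 = −94.22.
At (745, 323): z = 60.0 + 153.9 − 94.22 = 119.6 m.

120 m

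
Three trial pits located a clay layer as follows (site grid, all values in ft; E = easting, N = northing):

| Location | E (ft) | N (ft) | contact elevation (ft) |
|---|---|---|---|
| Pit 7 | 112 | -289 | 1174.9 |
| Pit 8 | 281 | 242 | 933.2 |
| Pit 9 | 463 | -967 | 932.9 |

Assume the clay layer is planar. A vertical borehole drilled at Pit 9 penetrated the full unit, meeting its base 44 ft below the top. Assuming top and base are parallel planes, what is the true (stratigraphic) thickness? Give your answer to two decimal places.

Let the plane be z = a·E + b·N + c.
Pit 8−Pit 7: 169a + 531b = −241.7;  Pit 9−Pit 7: 351a − 678b = −242.
Solving gives a = −0.97146, b = −0.14599.
|∇z| = √(a²+b²) = 0.98237, so dip δ = arctan(0.98237) = 44.49°.
True thickness = vertical thickness × cos δ = 44 × cos 44.49° = 31.39 ft.

31.39 ft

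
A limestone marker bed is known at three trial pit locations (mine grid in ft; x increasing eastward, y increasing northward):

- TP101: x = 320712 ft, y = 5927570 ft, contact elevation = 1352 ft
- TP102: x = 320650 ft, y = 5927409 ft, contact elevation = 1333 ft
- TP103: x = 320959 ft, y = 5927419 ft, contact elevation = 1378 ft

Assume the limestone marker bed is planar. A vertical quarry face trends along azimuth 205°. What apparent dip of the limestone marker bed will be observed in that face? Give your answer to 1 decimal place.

Two edge vectors: TP101→TP102 = (-62, -161, -19), TP101→TP103 = (247, -151, 26).
Normal n = (TP101→TP102) × (TP101→TP103) = (-7055, -3081, 49129).
So ∂z/∂x = −n_x/n_z = 0.14360 and ∂z/∂y = −n_y/n_z = 0.06271.
Unit vector along 205° is (sin 205°, cos 205°) = (-0.4226, -0.9063).
Slope in that direction = a·(-0.4226) + b·(-0.9063) = −0.11753.
Apparent dip = arctan|0.11753| = 6.7° (true dip is 8.9°, so apparent ≤ true as expected).

6.7°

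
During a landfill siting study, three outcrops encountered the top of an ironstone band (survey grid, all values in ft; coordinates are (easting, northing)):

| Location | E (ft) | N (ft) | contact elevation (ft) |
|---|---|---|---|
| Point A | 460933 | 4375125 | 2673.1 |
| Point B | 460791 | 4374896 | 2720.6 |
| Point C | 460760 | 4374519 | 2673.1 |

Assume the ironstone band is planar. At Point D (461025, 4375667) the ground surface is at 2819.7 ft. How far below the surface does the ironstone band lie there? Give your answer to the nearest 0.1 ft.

107.7 ft

Let the plane be z = a·E + b·N + c.
Point B−Point A: −142a − 229b = 47.5;  Point C−Point A: −173a − 606b = 0.
Solving gives a = −0.619898783, b = 0.176967804.
Then c = 2673.1 − a·460933 − b·4375125 = −485851.36.
At (461025, 4375667): z_contact = −285788.84 + 774352.18 − 485851.36 = 2711.99 ft.
Depth below ground = 2819.7 − 2711.99 = 107.7 ft.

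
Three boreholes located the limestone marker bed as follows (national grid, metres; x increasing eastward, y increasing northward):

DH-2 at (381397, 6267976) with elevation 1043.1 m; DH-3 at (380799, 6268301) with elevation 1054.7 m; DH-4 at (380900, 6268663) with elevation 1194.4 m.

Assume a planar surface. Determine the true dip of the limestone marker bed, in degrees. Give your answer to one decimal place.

20.7°

Two edge vectors: DH-2→DH-3 = (-598, 325, 11.6), DH-2→DH-4 = (-497, 687, 151.3).
Normal n = (DH-2→DH-3) × (DH-2→DH-4) = (41203.3, 84712.2, -249301).
So ∂z/∂x = −n_x/n_z = 0.16528 and ∂z/∂y = −n_y/n_z = 0.33980.
Gradient magnitude |∇z| = √(a² + b²) = √(0.02732 + 0.11546) = 0.37786.
True dip = arctan(0.37786) = 20.7°, dipping toward SSW (azimuth ≈ 206°).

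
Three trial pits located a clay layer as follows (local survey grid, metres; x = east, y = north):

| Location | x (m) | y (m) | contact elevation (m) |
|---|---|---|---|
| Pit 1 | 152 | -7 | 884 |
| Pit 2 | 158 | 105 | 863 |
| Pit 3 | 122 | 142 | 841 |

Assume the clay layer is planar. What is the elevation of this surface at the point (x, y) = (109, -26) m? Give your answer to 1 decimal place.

870.9 m

Two edge vectors: Pit 1→Pit 2 = (6, 112, -21), Pit 1→Pit 3 = (-30, 149, -43).
Normal n = (Pit 1→Pit 2) × (Pit 1→Pit 3) = (-1687, 888, 4254).
So ∂z/∂x = −n_x/n_z = 0.39657 and ∂z/∂y = −n_y/n_z = −0.20874.
Intercept c from Pit 1: 884 − 60.28 − 1.46 = 822.26.
At (109, -26): z = 43.2 + 5.4 + 822.26 = 870.9 m.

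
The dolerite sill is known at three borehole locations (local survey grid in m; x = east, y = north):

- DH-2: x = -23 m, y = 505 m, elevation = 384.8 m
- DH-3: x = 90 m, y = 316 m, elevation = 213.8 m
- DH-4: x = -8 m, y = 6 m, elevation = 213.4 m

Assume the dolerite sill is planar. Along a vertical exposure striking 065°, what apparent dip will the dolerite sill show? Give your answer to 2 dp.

Let the plane be z = a·x + b·y + c.
DH-3−DH-2: 113a − 189b = −171;  DH-4−DH-2: 15a − 499b = −171.4.
Solving gives a = −0.98847, b = 0.31377.
Unit vector along 065° is (sin 65°, cos 65°) = (0.9063, 0.4226).
Slope in that direction = a·(0.9063) + b·(0.4226) = −0.76325.
Apparent dip = arctan|0.76325| = 37.35° (true dip is 46.0°, so apparent ≤ true as expected).

37.35°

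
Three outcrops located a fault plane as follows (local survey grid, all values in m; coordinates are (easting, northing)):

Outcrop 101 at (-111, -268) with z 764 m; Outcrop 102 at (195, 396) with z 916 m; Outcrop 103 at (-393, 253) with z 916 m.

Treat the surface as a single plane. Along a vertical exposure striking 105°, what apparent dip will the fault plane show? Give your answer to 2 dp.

Two edge vectors: Outcrop 101→Outcrop 102 = (306, 664, 152), Outcrop 101→Outcrop 103 = (-282, 521, 152).
Normal n = (Outcrop 101→Outcrop 102) × (Outcrop 101→Outcrop 103) = (21736, -89376, 346674).
So ∂z/∂E = −n_x/n_z = −0.06270 and ∂z/∂N = −n_y/n_z = 0.25781.
Unit vector along 105° is (sin 105°, cos 105°) = (0.9659, -0.2588).
Slope in that direction = a·(0.9659) + b·(-0.2588) = −0.12729.
Apparent dip = arctan|0.12729| = 7.25° (true dip is 14.9°, so apparent ≤ true as expected).

7.25°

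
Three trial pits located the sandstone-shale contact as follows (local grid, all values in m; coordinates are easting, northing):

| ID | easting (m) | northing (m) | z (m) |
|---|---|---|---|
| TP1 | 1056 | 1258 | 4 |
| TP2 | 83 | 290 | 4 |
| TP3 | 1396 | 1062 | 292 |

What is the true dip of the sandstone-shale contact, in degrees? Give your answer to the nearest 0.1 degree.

37.2°

Two edge vectors: TP1→TP2 = (-973, -968, 0), TP1→TP3 = (340, -196, 288).
Normal n = (TP1→TP2) × (TP1→TP3) = (-278784, 280224, 519828).
So ∂z/∂easting = −n_x/n_z = 0.53630 and ∂z/∂northing = −n_y/n_z = −0.53907.
Gradient magnitude |∇z| = √(a² + b²) = √(0.28762 + 0.29060) = 0.76040.
True dip = arctan(0.76040) = 37.2°, dipping toward NW (azimuth ≈ 315°).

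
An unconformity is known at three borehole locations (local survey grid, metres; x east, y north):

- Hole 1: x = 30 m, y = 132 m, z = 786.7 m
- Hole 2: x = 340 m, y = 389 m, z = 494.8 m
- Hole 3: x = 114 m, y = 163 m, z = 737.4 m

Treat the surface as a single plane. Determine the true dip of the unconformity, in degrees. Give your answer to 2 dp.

39.63°

Two edge vectors: Hole 1→Hole 2 = (310, 257, -291.9), Hole 1→Hole 3 = (84, 31, -49.3).
Normal n = (Hole 1→Hole 2) × (Hole 1→Hole 3) = (-3621.2, -9236.6, -11978).
So ∂z/∂x = −n_x/n_z = −0.30232 and ∂z/∂y = −n_y/n_z = −0.77113.
Gradient magnitude |∇z| = √(a² + b²) = √(0.09140 + 0.59464) = 0.82828.
True dip = arctan(0.82828) = 39.63°, dipping toward NNE (azimuth ≈ 021°).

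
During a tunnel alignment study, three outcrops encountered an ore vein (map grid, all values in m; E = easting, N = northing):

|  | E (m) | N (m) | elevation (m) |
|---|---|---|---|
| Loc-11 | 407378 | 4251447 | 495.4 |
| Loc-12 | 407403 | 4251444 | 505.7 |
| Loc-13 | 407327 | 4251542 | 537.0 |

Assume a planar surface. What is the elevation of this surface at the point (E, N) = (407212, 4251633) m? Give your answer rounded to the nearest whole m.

Two edge vectors: Loc-11→Loc-12 = (25, -3, 10.3), Loc-11→Loc-13 = (-51, 95, 41.6).
Normal n = (Loc-11→Loc-12) × (Loc-11→Loc-13) = (-1103.3, -1565.3, 2222).
So ∂z/∂E = −n_x/n_z = 0.49653465 and ∂z/∂N = −n_y/n_z = 0.70445545.
Intercept c from Loc-11: 495.4 − 202277.29 − 2994954.99 = −3196736.88.
At (407212, 4251633): z = 202194.9 + 2995086.0 − 3196736.88 = 544.0 m.

544 m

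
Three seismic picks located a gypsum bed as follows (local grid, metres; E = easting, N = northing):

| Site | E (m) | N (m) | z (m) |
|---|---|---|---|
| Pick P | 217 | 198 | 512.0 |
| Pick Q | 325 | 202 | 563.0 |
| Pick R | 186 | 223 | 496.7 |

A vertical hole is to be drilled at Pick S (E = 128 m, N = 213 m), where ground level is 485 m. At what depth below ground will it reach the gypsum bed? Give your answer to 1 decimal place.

Two edge vectors: Pick P→Pick Q = (108, 4, 51), Pick P→Pick R = (-31, 25, -15.3).
Normal n = (Pick P→Pick Q) × (Pick P→Pick R) = (-1336.2, 71.4, 2824).
So ∂z/∂E = −n_x/n_z = 0.47316 and ∂z/∂N = −n_y/n_z = −0.02528.
Intercept c from Pick P: 512 − 102.68 + 5.01 = 414.33.
At (128, 213): z_contact = 60.56 − 5.39 + 414.33 = 469.51 m.
Depth below ground = 485 − 469.51 = 15.5 m.

15.5 m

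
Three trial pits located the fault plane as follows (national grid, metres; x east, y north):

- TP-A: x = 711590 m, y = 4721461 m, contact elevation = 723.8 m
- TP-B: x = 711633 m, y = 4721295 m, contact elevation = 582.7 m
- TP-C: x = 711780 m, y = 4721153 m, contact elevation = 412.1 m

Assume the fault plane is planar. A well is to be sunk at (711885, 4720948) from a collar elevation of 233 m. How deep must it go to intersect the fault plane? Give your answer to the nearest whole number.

19 m

Two edge vectors: TP-A→TP-B = (43, -166, -141.1), TP-A→TP-C = (190, -308, -311.7).
Normal n = (TP-A→TP-B) × (TP-A→TP-C) = (8283.4, -13405.9, 18296).
So ∂z/∂x = −n_x/n_z = −0.45274377 and ∂z/∂y = −n_y/n_z = 0.73272300.
Intercept c from TP-A: 723.8 + 322167.94 − 3459523.07 = −3136631.33.
At (711885, 4720948): z_contact = −322301.5 + 3459147.2 − 3136631.33 = 214.4 m.
Depth below ground = 233 − 214.4 = 19 m.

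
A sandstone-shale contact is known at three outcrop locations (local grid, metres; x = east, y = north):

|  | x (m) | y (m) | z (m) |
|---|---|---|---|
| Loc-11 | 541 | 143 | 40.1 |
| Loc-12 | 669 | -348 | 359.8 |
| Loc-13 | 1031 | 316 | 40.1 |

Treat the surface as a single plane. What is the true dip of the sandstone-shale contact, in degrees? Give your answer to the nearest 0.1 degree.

32.3°

Let the plane be z = a·x + b·y + c.
Loc-12−Loc-11: 128a − 491b = 319.7;  Loc-13−Loc-11: 490a + 173b = 0.
Solving gives a = 0.21051, b = −0.59624.
Gradient magnitude |∇z| = √(a² + b²) = √(0.04431 + 0.35550) = 0.63231.
True dip = arctan(0.63231) = 32.3°, dipping toward NNW (azimuth ≈ 341°).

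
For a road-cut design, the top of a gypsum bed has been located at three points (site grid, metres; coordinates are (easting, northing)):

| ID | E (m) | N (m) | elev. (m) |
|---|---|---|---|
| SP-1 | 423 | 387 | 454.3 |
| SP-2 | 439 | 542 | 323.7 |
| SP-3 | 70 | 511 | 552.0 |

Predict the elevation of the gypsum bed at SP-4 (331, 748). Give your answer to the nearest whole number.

Two edge vectors: SP-1→SP-2 = (16, 155, -130.6), SP-1→SP-3 = (-353, 124, 97.7).
Normal n = (SP-1→SP-2) × (SP-1→SP-3) = (31337.9, 44538.6, 56699).
So ∂z/∂E = −n_x/n_z = −0.55271 and ∂z/∂N = −n_y/n_z = −0.78553.
Intercept c from SP-1: 454.3 + 233.79 + 304.00 = 992.09.
At (331, 748): z = −182.9 − 587.6 + 992.09 = 221.6 m.

222 m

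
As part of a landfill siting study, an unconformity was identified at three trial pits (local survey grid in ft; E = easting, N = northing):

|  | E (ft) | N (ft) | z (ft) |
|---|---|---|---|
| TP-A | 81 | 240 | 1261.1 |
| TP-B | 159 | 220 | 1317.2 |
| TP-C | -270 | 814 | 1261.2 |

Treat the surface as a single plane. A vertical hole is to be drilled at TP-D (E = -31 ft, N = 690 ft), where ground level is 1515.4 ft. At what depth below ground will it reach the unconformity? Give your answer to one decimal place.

Let the plane be z = a·E + b·N + c.
TP-B−TP-A: 78a − 20b = 56.1;  TP-C−TP-A: −351a + 574b = 0.1.
Solving gives a = 0.85303, b = 0.52180.
Then c = 1261.1 − a·81 − b·240 = 1066.77.
At (-31, 690): z_contact = −26.44 + 360.04 + 1066.77 = 1400.37 ft.
Depth below ground = 1515.4 − 1400.37 = 115.0 ft.

115.0 ft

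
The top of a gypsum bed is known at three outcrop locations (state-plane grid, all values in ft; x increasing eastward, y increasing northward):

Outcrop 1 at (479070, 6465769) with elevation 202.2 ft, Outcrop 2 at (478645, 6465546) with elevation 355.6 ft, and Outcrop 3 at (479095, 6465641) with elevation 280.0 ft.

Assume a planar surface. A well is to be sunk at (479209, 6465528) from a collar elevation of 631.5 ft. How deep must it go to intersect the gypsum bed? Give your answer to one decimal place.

286.3 ft

Let the plane be z = a·x + b·y + c.
Outcrop 2−Outcrop 1: −425a − 223b = 153.4;  Outcrop 3−Outcrop 1: 25a − 128b = 77.8.
Solving gives a = −0.038112547, b = −0.615256357.
Then c = 202.2 − a·479070 − b·6465769 = 3996566.26.
At (479209, 6465528): z_contact = −18263.88 − 3977957.20 + 3996566.26 = 345.18 ft.
Depth below ground = 631.5 − 345.18 = 286.3 ft.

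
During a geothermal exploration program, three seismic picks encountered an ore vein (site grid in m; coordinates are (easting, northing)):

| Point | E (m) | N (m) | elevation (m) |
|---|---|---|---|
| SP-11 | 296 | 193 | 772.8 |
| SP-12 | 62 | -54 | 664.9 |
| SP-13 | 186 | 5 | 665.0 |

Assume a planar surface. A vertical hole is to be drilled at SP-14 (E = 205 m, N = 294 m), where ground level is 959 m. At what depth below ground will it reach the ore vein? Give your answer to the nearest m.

72 m

Let the plane be z = a·E + b·N + c.
SP-12−SP-11: −234a − 247b = −107.9;  SP-13−SP-11: −110a − 188b = −107.8.
Solving gives a = −0.37697, b = 0.79397.
Then c = 772.8 − a·296 − b·193 = 731.15.
At (205, 294): z_contact = −77.3 + 233.4 + 731.15 = 887.3 m.
Depth below ground = 959 − 887.3 = 72 m.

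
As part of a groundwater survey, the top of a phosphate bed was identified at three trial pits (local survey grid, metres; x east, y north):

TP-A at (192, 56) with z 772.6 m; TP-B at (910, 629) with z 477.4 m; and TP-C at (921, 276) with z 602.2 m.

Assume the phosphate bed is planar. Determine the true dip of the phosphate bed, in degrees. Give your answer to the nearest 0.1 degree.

20.8°

Two edge vectors: TP-A→TP-B = (718, 573, -295.2), TP-A→TP-C = (729, 220, -170.4).
Normal n = (TP-A→TP-B) × (TP-A→TP-C) = (-32695.2, -92853.6, -259757).
So ∂z/∂x = −n_x/n_z = −0.12587 and ∂z/∂y = −n_y/n_z = −0.35746.
Gradient magnitude |∇z| = √(a² + b²) = √(0.01584 + 0.12778) = 0.37898.
True dip = arctan(0.37898) = 20.8°, dipping toward NNE (azimuth ≈ 019°).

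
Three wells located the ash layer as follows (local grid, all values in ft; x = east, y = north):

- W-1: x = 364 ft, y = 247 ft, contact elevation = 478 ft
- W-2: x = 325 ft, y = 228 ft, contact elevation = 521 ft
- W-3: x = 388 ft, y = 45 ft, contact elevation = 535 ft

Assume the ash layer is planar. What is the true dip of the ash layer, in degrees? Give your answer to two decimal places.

44.78°

Two edge vectors: W-1→W-2 = (-39, -19, 43), W-1→W-3 = (24, -202, 57).
Normal n = (W-1→W-2) × (W-1→W-3) = (7603, 3255, 8334).
So ∂z/∂x = −n_x/n_z = −0.91229 and ∂z/∂y = −n_y/n_z = −0.39057.
Gradient magnitude |∇z| = √(a² + b²) = √(0.83227 + 0.15254) = 0.99238.
True dip = arctan(0.99238) = 44.78°, dipping toward ENE (azimuth ≈ 067°).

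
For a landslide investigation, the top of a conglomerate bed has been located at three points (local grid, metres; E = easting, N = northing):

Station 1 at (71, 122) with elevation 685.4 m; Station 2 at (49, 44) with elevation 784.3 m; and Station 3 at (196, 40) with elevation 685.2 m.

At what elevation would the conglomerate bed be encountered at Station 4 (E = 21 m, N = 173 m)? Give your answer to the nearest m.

Two edge vectors: Station 1→Station 2 = (-22, -78, 98.9), Station 1→Station 3 = (125, -82, -0.2).
Normal n = (Station 1→Station 2) × (Station 1→Station 3) = (8125.4, 12358.1, 11554).
So ∂z/∂E = −n_x/n_z = −0.70325 and ∂z/∂N = −n_y/n_z = −1.06959.
Intercept c from Station 1: 685.4 + 49.93 + 130.49 = 865.82.
At (21, 173): z = −14.8 − 185.0 + 865.82 = 666.0 m.

666 m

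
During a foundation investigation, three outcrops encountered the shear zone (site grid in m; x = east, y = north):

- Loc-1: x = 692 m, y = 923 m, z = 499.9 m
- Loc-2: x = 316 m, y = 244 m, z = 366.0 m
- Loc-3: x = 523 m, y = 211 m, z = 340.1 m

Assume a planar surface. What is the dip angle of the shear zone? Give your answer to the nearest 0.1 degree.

14.6°

Two edge vectors: Loc-1→Loc-2 = (-376, -679, -133.9), Loc-1→Loc-3 = (-169, -712, -159.8).
Normal n = (Loc-1→Loc-2) × (Loc-1→Loc-3) = (13167.4, -37455.7, 152961).
So ∂z/∂x = −n_x/n_z = −0.08608 and ∂z/∂y = −n_y/n_z = 0.24487.
Gradient magnitude |∇z| = √(a² + b²) = √(0.00741 + 0.05996) = 0.25956.
True dip = arctan(0.25956) = 14.6°, dipping toward SSE (azimuth ≈ 161°).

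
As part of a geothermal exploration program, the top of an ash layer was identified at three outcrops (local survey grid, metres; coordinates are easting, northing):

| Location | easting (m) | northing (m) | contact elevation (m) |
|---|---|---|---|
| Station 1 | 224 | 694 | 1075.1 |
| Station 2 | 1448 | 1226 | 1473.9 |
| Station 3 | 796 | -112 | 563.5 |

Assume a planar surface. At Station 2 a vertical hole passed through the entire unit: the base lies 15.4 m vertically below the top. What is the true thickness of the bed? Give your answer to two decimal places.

Two edge vectors: Station 1→Station 2 = (1224, 532, 398.8), Station 1→Station 3 = (572, -806, -511.6).
Normal n = (Station 1→Station 2) × (Station 1→Station 3) = (49261.6, 854312, -1290848).
So ∂z/∂easting = −n_x/n_z = 0.03816 and ∂z/∂northing = −n_y/n_z = 0.66182.
|∇z| = √(a²+b²) = 0.66292, so dip δ = arctan(0.66292) = 33.54°.
True thickness = vertical thickness × cos δ = 15.4 × cos 33.54° = 12.84 m.

12.84 m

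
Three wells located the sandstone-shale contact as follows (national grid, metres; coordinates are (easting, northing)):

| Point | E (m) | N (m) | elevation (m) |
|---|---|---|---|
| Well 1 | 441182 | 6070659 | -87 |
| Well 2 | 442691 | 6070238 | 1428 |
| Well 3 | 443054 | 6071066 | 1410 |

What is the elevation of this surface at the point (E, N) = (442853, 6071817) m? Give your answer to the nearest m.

922 m

Let the plane be z = a·E + b·N + c.
Well 2−Well 1: 1509a − 421b = 1515;  Well 3−Well 1: 1872a + 407b = 1497.
Solving gives a = 0.88915655, b = −0.41155052.
Then c = -87 − a·441182 − b·6070659 = 2106015.98.
At (442853, 6071817): z = 393765.6 − 2498859.4 + 2106015.98 = 922.2 m.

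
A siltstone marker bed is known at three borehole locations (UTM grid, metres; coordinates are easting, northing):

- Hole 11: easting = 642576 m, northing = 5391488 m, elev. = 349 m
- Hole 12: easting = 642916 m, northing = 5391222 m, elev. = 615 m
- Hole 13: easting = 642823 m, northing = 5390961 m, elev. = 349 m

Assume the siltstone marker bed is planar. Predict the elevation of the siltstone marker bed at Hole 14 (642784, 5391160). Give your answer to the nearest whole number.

Let the plane be z = a·easting + b·northing + c.
Hole 12−Hole 11: 340a − 266b = 266;  Hole 13−Hole 11: 247a − 527b = 0.
Solving gives a = 1.23532315, b = 0.57898447.
Then c = 349 − a·642576 − b·5391488 = −3915027.84.
At (642784, 5391160): z = 794046.0 + 3121397.9 − 3915027.84 = 416.0 m.

416 m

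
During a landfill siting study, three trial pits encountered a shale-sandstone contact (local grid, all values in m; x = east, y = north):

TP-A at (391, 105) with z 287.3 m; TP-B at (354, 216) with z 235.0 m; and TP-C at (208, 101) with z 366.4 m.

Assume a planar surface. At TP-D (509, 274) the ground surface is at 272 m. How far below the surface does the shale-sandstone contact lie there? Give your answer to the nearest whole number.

137 m

Let the plane be z = a·x + b·y + c.
TP-B−TP-A: −37a + 111b = −52.3;  TP-C−TP-A: −183a − 4b = 79.1.
Solving gives a = −0.41889, b = −0.61080.
Then c = 287.3 − a·391 − b·105 = 515.22.
At (509, 274): z_contact = −213.2 − 167.4 + 515.22 = 134.6 m.
Depth below ground = 272 − 134.6 = 137 m.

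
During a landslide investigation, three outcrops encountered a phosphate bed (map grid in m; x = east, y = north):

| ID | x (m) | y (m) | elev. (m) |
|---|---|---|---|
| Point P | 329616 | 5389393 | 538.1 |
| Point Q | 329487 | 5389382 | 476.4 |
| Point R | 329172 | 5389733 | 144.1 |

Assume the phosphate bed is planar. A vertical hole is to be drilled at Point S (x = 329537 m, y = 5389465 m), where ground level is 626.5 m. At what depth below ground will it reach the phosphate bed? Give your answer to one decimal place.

Let the plane be z = a·x + b·y + c.
Point Q−Point P: −129a − 11b = −61.7;  Point R−Point P: −444a + 340b = −394.
Solving gives a = 0.519284425, b = −0.480699163.
Then c = 538.1 − a·329616 − b·5389393 = 2420050.35.
At (329537, 5389465): z_contact = 171123.43 − 2590711.31 + 2420050.35 = 462.47 m.
Depth below ground = 626.5 − 462.47 = 164.0 m.

164.0 m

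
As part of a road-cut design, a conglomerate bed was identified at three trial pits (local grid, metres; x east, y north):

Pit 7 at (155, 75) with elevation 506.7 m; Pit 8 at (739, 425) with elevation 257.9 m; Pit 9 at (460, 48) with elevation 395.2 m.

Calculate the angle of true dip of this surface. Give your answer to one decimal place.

21.0°

Let the plane be z = a·x + b·y + c.
Pit 8−Pit 7: 584a + 350b = −248.8;  Pit 9−Pit 7: 305a − 27b = −111.5.
Solving gives a = −0.37335, b = −0.08789.
Gradient magnitude |∇z| = √(a² + b²) = √(0.13939 + 0.00772) = 0.38356.
True dip = arctan(0.38356) = 21.0°, dipping toward ENE (azimuth ≈ 077°).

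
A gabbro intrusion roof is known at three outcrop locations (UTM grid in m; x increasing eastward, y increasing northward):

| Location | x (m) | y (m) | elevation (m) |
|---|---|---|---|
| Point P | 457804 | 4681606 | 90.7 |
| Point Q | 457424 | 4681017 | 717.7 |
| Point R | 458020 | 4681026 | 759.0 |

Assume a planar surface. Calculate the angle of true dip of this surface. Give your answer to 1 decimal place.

Two edge vectors: Point P→Point Q = (-380, -589, 627), Point P→Point R = (216, -580, 668.3).
Normal n = (Point P→Point Q) × (Point P→Point R) = (-29968.7, 389386, 347624).
So ∂z/∂x = −n_x/n_z = 0.08621 and ∂z/∂y = −n_y/n_z = −1.12014.
Gradient magnitude |∇z| = √(a² + b²) = √(0.00743 + 1.25470) = 1.12345.
True dip = arctan(1.12345) = 48.3°, dipping toward N (azimuth ≈ 356°).

48.3°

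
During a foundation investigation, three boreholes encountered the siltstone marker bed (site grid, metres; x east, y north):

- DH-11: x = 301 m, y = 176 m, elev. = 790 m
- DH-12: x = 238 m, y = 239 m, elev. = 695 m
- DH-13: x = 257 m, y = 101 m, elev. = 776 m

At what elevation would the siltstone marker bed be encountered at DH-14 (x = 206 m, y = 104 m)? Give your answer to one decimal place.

720.2 m

Let the plane be z = a·x + b·y + c.
DH-12−DH-11: −63a + 63b = −95;  DH-13−DH-11: −44a − 75b = −14.
Solving gives a = 1.06803, b = −0.43991.
Then c = 790 − a·301 − b·176 = 545.95.
At (206, 104): z = 220.0 − 45.8 + 545.95 = 720.2 m.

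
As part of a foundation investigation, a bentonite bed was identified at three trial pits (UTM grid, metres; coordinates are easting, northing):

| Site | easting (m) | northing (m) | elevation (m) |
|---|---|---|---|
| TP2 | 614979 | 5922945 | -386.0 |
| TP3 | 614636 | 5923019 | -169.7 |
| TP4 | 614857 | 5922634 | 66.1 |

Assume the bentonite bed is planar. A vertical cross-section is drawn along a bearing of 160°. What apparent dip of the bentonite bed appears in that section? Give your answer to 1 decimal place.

36.8°

Let the plane be z = a·easting + b·northing + c.
TP3−TP2: −343a + 74b = 216.3;  TP4−TP2: −122a − 311b = 452.1.
Solving gives a = −0.87056, b = −1.11219.
Unit vector along 160° is (sin 160°, cos 160°) = (0.3420, -0.9397).
Slope in that direction = a·(0.3420) + b·(-0.9397) = 0.74737.
Apparent dip = arctan|0.74737| = 36.8° (true dip is 54.7°, so apparent ≤ true as expected).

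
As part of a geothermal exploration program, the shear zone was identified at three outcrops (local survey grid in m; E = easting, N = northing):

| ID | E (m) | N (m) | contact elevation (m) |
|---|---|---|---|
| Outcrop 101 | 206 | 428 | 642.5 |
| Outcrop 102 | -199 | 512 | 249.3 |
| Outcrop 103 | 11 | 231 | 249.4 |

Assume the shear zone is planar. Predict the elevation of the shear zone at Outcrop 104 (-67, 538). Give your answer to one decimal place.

Two edge vectors: Outcrop 101→Outcrop 102 = (-405, 84, -393.2), Outcrop 101→Outcrop 103 = (-195, -197, -393.1).
Normal n = (Outcrop 101→Outcrop 102) × (Outcrop 101→Outcrop 103) = (-110480.8, -82531.5, 96165).
So ∂z/∂E = −n_x/n_z = 1.14887 and ∂z/∂N = −n_y/n_z = 0.85823.
Intercept c from Outcrop 101: 642.5 − 236.67 − 367.32 = 38.51.
At (-67, 538): z = −77.0 + 461.7 + 38.51 = 423.3 m.

423.3 m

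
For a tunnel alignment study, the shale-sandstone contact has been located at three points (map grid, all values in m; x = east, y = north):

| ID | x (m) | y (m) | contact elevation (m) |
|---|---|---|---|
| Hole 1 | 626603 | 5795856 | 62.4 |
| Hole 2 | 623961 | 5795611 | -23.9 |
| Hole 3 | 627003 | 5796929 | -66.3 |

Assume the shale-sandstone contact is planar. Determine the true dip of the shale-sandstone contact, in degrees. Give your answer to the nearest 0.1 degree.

Let the plane be z = a·x + b·y + c.
Hole 2−Hole 1: −2642a − 245b = −86.3;  Hole 3−Hole 1: 400a + 1073b = −128.7.
Solving gives a = 0.04536, b = −0.13685.
Gradient magnitude |∇z| = √(a² + b²) = √(0.00206 + 0.01873) = 0.14417.
True dip = arctan(0.14417) = 8.2°, dipping toward NNW (azimuth ≈ 342°).

8.2°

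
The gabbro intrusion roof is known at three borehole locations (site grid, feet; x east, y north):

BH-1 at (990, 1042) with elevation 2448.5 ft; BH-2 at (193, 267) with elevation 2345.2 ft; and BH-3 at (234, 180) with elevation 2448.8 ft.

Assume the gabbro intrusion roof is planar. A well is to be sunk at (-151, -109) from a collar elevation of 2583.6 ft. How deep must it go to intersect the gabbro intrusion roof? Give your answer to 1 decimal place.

Let the plane be z = a·x + b·y + c.
BH-2−BH-1: −797a − 775b = −103.3;  BH-3−BH-1: −756a − 862b = 0.3.
Solving gives a = 0.882935, b = −0.774709.
Then c = 2448.5 − a·990 − b·1042 = 2381.64.
At (-151, -109): z_contact = −133.32 + 84.44 + 2381.64 = 2332.76 ft.
Depth below ground = 2583.6 − 2332.76 = 250.8 ft.

250.8 ft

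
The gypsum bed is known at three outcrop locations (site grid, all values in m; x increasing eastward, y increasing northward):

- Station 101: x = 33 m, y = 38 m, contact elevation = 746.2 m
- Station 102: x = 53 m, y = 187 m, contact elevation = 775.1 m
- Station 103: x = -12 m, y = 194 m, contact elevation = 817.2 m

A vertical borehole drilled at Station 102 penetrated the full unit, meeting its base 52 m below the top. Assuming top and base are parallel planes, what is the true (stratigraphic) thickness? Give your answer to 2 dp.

43.06 m

Two edge vectors: Station 101→Station 102 = (20, 149, 28.9), Station 101→Station 103 = (-45, 156, 71).
Normal n = (Station 101→Station 102) × (Station 101→Station 103) = (6070.6, -2720.5, 9825).
So ∂z/∂x = −n_x/n_z = −0.61787 and ∂z/∂y = −n_y/n_z = 0.27690.
|∇z| = √(a²+b²) = 0.67708, so dip δ = arctan(0.67708) = 34.10°.
True thickness = vertical thickness × cos δ = 52 × cos 34.10° = 43.06 m.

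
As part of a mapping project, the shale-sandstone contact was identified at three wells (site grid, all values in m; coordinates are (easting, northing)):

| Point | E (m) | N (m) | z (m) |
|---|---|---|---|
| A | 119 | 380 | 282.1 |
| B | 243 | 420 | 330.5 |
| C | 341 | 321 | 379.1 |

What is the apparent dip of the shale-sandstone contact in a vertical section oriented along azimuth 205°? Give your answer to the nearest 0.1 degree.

5.9°

Let the plane be z = a·E + b·N + c.
B−A: 124a + 40b = 48.4;  C−A: 222a − 59b = 97.
Solving gives a = 0.41588, b = −0.07923.
Unit vector along 205° is (sin 205°, cos 205°) = (-0.4226, -0.9063).
Slope in that direction = a·(-0.4226) + b·(-0.9063) = −0.10395.
Apparent dip = arctan|0.10395| = 5.9° (true dip is 22.9°, so apparent ≤ true as expected).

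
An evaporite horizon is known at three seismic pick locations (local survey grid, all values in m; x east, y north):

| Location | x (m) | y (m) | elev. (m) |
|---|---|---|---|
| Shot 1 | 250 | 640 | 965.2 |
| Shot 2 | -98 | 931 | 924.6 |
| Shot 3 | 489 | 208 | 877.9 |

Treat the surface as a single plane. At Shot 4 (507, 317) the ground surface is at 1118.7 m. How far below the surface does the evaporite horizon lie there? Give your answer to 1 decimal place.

Let the plane be z = a·x + b·y + c.
Shot 2−Shot 1: −348a + 291b = −40.6;  Shot 3−Shot 1: 239a − 432b = −87.3.
Solving gives a = 0.53156, b = 0.49617.
Then c = 965.2 − a·250 − b·640 = 514.76.
At (507, 317): z_contact = 269.50 + 157.28 + 514.76 = 941.55 m.
Depth below ground = 1118.7 − 941.55 = 177.1 m.

177.1 m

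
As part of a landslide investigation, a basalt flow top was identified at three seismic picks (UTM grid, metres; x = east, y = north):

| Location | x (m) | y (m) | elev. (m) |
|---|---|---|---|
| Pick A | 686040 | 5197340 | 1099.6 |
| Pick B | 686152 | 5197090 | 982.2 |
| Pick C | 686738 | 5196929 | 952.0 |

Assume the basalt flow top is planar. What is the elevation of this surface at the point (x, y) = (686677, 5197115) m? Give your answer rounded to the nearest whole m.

Two edge vectors: Pick A→Pick B = (112, -250, -117.4), Pick A→Pick C = (698, -411, -147.6).
Normal n = (Pick A→Pick B) × (Pick A→Pick C) = (-11351.4, -65414, 128468).
So ∂z/∂x = −n_x/n_z = 0.08835975 and ∂z/∂y = −n_y/n_z = 0.50918517.
Intercept c from Pick A: 1099.6 − 60618.32 − 2646408.43 = −2705927.16.
At (686677, 5197115): z = 60674.6 + 2646293.9 − 2705927.16 = 1041.3 m.

1041 m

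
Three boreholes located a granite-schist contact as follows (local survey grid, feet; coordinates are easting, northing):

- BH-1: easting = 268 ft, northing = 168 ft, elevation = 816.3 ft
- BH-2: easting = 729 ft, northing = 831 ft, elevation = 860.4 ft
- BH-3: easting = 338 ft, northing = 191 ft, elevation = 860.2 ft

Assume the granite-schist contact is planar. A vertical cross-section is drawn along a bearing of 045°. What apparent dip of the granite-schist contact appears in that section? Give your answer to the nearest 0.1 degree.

12.2°

Two edge vectors: BH-1→BH-2 = (461, 663, 44.1), BH-1→BH-3 = (70, 23, 43.9).
Normal n = (BH-1→BH-2) × (BH-1→BH-3) = (28091.4, -17150.9, -35807).
So ∂z/∂easting = −n_x/n_z = 0.78452 and ∂z/∂northing = −n_y/n_z = −0.47898.
Unit vector along 045° is (sin 45°, cos 45°) = (0.7071, 0.7071).
Slope in that direction = a·(0.7071) + b·(0.7071) = 0.21605.
Apparent dip = arctan|0.21605| = 12.2° (true dip is 42.6°, so apparent ≤ true as expected).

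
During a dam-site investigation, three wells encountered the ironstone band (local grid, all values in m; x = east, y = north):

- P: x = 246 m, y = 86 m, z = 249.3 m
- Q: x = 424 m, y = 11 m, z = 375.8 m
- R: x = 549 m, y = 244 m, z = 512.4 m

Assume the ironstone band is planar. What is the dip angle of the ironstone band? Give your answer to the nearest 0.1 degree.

Let the plane be z = a·x + b·y + c.
Q−P: 178a − 75b = 126.5;  R−P: 303a + 158b = 263.1.
Solving gives a = 0.78113, b = 0.16721.
Gradient magnitude |∇z| = √(a² + b²) = √(0.61016 + 0.02796) = 0.79882.
True dip = arctan(0.79882) = 38.6°, dipping toward WSW (azimuth ≈ 258°).

38.6°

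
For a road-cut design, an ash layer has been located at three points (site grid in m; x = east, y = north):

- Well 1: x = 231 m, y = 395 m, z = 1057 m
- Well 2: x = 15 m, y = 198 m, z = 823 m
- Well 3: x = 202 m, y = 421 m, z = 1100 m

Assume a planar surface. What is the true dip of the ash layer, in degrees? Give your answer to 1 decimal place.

Let the plane be z = a·x + b·y + c.
Well 2−Well 1: −216a − 197b = −234;  Well 3−Well 1: −29a + 26b = 43.
Solving gives a = −0.21070, b = 1.41884.
Gradient magnitude |∇z| = √(a² + b²) = √(0.04439 + 2.01310) = 1.43440.
True dip = arctan(1.43440) = 55.1°, dipping toward S (azimuth ≈ 172°).

55.1°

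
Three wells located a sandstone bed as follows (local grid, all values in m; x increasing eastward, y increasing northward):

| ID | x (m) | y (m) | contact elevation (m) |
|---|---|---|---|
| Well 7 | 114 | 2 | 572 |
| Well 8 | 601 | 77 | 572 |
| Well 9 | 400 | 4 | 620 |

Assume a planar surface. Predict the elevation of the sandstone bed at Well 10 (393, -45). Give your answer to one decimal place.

Let the plane be z = a·x + b·y + c.
Well 8−Well 7: 487a + 75b = 0;  Well 9−Well 7: 286a + 2b = 48.
Solving gives a = 0.17582, b = −1.14163.
Then c = 572 − a·114 − b·2 = 554.24.
At (393, -45): z = 69.1 + 51.4 + 554.24 = 674.7 m.

674.7 m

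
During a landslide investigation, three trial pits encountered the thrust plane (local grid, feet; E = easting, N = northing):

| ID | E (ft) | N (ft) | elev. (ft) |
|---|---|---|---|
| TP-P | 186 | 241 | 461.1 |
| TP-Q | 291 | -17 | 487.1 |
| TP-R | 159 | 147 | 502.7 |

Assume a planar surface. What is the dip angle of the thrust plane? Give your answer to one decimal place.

Two edge vectors: TP-P→TP-Q = (105, -258, 26), TP-P→TP-R = (-27, -94, 41.6).
Normal n = (TP-P→TP-Q) × (TP-P→TP-R) = (-8288.8, -5070, -16836).
So ∂z/∂E = −n_x/n_z = −0.49233 and ∂z/∂N = −n_y/n_z = −0.30114.
Gradient magnitude |∇z| = √(a² + b²) = √(0.24238 + 0.09069) = 0.57712.
True dip = arctan(0.57712) = 30.0°, dipping toward ENE (azimuth ≈ 059°).

30.0°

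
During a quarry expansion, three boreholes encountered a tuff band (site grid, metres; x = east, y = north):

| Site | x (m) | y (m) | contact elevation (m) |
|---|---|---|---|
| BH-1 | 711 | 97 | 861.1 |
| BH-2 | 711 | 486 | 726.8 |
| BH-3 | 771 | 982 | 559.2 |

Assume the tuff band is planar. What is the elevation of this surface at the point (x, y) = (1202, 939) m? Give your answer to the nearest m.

600 m

Two edge vectors: BH-1→BH-2 = (0, 389, -134.3), BH-1→BH-3 = (60, 885, -301.9).
Normal n = (BH-1→BH-2) × (BH-1→BH-3) = (1416.4, -8058, -23340).
So ∂z/∂x = −n_x/n_z = 0.06069 and ∂z/∂y = −n_y/n_z = −0.34524.
Intercept c from BH-1: 861.1 − 43.15 + 33.49 = 851.44.
At (1202, 939): z = 72.9 − 324.2 + 851.44 = 600.2 m.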